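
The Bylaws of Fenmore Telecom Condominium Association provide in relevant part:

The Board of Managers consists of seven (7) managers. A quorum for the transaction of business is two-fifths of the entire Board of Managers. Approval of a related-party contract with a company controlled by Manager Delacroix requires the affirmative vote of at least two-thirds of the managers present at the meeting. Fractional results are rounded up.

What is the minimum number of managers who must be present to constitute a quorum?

2/5 of 7 = 2.80, rounded up to 3.

3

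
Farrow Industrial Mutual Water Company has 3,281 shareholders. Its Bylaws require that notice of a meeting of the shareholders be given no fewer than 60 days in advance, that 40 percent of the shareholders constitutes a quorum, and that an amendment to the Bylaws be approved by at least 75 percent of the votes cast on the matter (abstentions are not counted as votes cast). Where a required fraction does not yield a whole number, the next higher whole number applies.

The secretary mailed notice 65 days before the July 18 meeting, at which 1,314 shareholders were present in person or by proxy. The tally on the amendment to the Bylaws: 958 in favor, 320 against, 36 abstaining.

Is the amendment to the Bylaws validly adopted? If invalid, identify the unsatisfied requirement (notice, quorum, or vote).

Invalid — vote requirement not satisfied.

Notice: 65 days given; 60 required. Satisfied.
Quorum: 40% of 3,281 = 1,312.40, rounded up to 1,313; 1,314 present. Satisfied.
Vote: requires three-fourths of the votes cast (1,314 − 36 abstaining = 1,278); 3/4 of 1278 = 958.50, rounded up to 959, so 959 needed; 958 in favor. Not satisfied.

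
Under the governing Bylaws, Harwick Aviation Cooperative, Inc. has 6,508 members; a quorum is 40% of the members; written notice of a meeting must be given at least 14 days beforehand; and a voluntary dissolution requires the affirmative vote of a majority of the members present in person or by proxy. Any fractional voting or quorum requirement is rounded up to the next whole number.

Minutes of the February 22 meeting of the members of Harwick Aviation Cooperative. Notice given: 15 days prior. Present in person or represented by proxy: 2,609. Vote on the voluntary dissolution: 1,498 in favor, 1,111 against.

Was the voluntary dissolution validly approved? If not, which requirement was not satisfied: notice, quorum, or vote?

Valid — all requirements satisfied.

Notice: 15 days given; 14 required. Satisfied.
Quorum: 40% of 6,508 = 2,603.20, rounded up to 2,604; 2,609 present. Satisfied.
Vote: requires a majority of those present (2,609); a majority of 2609 is 1305, so 1,305 needed; 1,498 in favor. Satisfied.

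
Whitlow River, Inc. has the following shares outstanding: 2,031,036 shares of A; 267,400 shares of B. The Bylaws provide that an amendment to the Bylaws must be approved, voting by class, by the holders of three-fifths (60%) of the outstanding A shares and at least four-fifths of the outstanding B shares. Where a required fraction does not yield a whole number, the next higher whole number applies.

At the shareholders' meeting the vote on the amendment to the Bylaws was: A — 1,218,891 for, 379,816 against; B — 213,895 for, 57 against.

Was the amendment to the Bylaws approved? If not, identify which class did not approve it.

A: 3/5 of 2031036 = 1218621.60, rounded up to 1218622; 1,218,622 required, 1,218,891 in favor — approved.
B: 4/5 of 267400 = 213920; 213,920 required, 213,895 in favor — not approved.

Not approved — the B shares did not give the required vote.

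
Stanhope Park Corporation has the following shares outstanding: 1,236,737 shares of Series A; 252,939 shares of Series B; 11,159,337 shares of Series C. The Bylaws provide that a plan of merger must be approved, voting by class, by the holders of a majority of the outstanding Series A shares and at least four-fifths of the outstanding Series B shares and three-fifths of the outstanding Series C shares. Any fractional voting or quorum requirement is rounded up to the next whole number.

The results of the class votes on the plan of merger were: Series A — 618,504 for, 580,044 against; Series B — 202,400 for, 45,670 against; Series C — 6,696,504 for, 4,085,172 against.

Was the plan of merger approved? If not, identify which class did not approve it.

Series A: a majority of 1236737 is 618369; 618,369 required, 618,504 in favor — approved.
Series B: 4/5 of 252939 = 202351.20, rounded up to 202352; 202,352 required, 202,400 in favor — approved.
Series C: 3/5 of 11159337 = 6695602.20, rounded up to 6695603; 6,695,603 required, 6,696,504 in favor — approved.

Approved — every class gave the required vote.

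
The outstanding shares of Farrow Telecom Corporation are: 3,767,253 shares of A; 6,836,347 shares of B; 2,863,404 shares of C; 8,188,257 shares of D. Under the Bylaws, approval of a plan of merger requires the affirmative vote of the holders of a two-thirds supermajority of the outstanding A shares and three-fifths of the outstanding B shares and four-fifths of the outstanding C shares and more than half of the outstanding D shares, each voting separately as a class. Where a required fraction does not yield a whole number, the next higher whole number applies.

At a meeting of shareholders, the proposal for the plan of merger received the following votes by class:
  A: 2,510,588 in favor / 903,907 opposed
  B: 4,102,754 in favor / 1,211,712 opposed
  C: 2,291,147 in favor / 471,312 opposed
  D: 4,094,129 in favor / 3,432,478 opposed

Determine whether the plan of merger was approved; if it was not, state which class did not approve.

A: 2/3 of 3767253 = 2511502; 2,511,502 required, 2,510,588 in favor — not approved.
B: 3/5 of 6836347 = 4101808.20, rounded up to 4101809; 4,101,809 required, 4,102,754 in favor — approved.
C: 4/5 of 2863404 = 2290723.20, rounded up to 2290724; 2,290,724 required, 2,291,147 in favor — approved.
D: a majority of 8188257 is 4094129; 4,094,129 required, 4,094,129 in favor — approved.

Not approved — the A shares did not give the required vote.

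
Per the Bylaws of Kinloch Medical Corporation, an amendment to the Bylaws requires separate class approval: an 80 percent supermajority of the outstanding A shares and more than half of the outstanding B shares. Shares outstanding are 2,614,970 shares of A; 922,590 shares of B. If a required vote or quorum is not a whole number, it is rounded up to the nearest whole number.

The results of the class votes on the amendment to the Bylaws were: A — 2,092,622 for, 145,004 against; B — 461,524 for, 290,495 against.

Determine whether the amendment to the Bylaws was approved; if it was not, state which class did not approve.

A: 4/5 of 2614970 = 2091976; 2,091,976 required, 2,092,622 in favor — approved.
B: a majority of 922590 is 461296; 461,296 required, 461,524 in favor — approved.

Approved — every class gave the required vote.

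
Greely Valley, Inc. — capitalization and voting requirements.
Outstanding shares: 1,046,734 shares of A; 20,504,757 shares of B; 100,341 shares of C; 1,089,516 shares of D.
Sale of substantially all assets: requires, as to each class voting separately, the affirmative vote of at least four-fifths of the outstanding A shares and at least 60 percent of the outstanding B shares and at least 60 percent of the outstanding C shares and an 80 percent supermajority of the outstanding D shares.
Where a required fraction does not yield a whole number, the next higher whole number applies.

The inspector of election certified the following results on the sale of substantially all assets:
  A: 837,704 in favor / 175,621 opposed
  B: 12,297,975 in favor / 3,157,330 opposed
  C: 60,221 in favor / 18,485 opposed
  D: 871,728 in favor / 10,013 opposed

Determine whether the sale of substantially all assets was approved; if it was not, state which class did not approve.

A: 4/5 of 1046734 = 837387.20, rounded up to 837388; 837,388 required, 837,704 in favor — approved.
B: 3/5 of 20504757 = 12302854.20, rounded up to 12302855; 12,302,855 required, 12,297,975 in favor — not approved.
C: 3/5 of 100341 = 60204.60, rounded up to 60205; 60,205 required, 60,221 in favor — approved.
D: 4/5 of 1089516 = 871612.80, rounded up to 871613; 871,613 required, 871,728 in favor — approved.

Not approved — the B shares did not give the required vote.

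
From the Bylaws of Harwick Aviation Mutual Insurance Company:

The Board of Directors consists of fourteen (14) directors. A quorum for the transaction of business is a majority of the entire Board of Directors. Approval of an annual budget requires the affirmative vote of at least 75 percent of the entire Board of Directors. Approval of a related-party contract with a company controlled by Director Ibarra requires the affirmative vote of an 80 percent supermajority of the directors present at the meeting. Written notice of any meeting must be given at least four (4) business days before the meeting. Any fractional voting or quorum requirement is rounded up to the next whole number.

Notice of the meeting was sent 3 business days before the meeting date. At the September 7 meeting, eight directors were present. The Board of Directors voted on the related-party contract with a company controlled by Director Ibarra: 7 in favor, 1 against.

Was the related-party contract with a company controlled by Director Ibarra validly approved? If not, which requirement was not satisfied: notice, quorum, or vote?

Notice: 3 business days given; 4 required (3 < 4). Not satisfied.
Quorum: 8 present; quorum is 8. Satisfied.
Vote: the related-party contract with a company controlled by Director Ibarra requires four-fifths of the directors present (8). 4/5 of 8 = 6.40, rounded up to 7, so 7 affirmative votes are needed; 7 voted in favor. Satisfied.

Invalid — notice requirement not satisfied.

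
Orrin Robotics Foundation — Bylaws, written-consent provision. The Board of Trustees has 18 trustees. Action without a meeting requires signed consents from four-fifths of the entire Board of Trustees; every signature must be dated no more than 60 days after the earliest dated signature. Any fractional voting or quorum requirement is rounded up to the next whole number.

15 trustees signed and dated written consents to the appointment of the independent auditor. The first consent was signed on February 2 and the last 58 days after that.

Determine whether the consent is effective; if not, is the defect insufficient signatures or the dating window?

Signatures required: four-fifths of 18 — 4/5 of 18 = 14.40, rounded up to 15, so 15 needed; 15 signed. Sufficient.
Dating window: the latest signature is 58 days after the earliest; the limit is 60 days. Within the window.

Effective — both the signature and dating-window requirements are satisfied.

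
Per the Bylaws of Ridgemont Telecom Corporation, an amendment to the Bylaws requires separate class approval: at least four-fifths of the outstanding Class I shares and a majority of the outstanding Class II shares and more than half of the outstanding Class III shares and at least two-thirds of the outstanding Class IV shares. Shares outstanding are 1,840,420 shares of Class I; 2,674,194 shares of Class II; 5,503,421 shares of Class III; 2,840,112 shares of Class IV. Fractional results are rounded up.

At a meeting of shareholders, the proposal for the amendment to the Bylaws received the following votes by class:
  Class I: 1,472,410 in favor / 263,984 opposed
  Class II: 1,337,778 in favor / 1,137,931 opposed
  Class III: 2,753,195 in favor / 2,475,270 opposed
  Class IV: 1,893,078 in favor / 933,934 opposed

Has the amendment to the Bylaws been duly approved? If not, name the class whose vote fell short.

Not approved — the Class IV shares did not give the required vote.

Class I: 4/5 of 1840420 = 1472336; 1,472,336 required, 1,472,410 in favor — approved.
Class II: a majority of 2674194 is 1337098; 1,337,098 required, 1,337,778 in favor — approved.
Class III: a majority of 5503421 is 2751711; 2,751,711 required, 2,753,195 in favor — approved.
Class IV: 2/3 of 2840112 = 1893408; 1,893,408 required, 1,893,078 in favor — not approved.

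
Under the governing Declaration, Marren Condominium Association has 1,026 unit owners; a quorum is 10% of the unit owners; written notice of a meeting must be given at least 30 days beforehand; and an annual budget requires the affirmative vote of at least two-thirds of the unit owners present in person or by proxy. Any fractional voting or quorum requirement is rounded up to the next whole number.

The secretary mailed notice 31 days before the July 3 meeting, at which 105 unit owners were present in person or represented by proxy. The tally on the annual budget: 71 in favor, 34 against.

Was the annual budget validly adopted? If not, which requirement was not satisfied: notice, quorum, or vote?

Valid — all requirements satisfied.

Notice: 31 days given; 30 required. Satisfied.
Quorum: 10% of 1,026 = 102.60, rounded up to 103; 105 present. Satisfied.
Vote: requires two-thirds of those present (105); 2/3 of 105 = 70, so 70 needed; 71 in favor. Satisfied.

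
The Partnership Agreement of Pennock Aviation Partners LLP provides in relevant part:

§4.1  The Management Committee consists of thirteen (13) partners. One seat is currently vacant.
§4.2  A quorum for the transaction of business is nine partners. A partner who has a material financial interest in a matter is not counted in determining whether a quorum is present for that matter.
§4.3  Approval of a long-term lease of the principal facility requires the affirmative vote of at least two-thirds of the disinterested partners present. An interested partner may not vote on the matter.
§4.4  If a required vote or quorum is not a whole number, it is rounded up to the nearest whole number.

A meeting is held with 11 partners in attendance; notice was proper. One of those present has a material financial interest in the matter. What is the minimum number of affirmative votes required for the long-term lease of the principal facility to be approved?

The long-term lease of the principal facility requires two-thirds of the disinterested partners present (11 − 1 = 10).
2/3 of 10 = 6.67, rounded up to 7.

7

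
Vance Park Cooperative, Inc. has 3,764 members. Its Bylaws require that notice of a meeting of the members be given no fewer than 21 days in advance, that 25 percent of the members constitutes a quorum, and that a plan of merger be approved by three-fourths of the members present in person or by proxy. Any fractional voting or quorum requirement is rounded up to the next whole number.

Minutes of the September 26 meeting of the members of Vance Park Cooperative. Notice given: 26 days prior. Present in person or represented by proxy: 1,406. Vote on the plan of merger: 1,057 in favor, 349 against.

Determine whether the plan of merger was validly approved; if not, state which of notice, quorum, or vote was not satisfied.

Notice: 26 days given; 21 required. Satisfied.
Quorum: 25% of 3,764 = 941; 1,406 present. Satisfied.
Vote: requires three-fourths of those present (1,406); 3/4 of 1406 = 1054.50, rounded up to 1055, so 1,055 needed; 1,057 in favor. Satisfied.

Valid — all requirements satisfied.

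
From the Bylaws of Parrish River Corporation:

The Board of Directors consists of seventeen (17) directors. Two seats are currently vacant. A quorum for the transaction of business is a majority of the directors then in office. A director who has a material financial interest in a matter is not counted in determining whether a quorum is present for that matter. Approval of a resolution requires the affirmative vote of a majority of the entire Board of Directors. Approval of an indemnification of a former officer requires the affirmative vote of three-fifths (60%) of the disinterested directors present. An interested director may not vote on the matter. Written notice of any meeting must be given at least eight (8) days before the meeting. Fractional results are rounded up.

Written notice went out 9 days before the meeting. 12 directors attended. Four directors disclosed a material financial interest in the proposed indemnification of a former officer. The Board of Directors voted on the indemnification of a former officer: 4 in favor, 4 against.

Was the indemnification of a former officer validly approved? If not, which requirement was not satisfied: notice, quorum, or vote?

Notice: 9 days given; 8 required (9 ≥ 8). Satisfied.
Quorum: 12 present, but the 4 interested directors do not count, leaving 8. Quorum is 8. Satisfied.
Vote: the indemnification of a former officer requires three-fifths of the disinterested directors present (12 − 4 = 8). 3/5 of 8 = 4.80, rounded up to 5, so 5 affirmative votes are needed; 4 voted in favor. Not satisfied.

Invalid — vote requirement not satisfied.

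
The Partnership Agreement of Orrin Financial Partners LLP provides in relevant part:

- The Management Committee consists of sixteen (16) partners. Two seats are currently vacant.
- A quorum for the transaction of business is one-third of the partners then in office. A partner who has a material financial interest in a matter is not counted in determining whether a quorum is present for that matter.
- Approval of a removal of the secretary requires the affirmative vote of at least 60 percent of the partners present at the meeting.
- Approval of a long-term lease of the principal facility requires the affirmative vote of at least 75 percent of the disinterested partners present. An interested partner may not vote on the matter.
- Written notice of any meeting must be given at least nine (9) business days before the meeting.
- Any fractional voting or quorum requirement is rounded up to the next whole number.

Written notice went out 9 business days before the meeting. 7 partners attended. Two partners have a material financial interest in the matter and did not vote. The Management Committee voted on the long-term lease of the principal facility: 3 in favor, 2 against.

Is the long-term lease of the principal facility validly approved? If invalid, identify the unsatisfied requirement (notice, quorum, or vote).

Notice: 9 business days given; 9 required (9 ≥ 9). Satisfied.
Quorum: 7 present, but the 2 interested partners do not count, leaving 5. Quorum is 5. Satisfied.
Vote: the long-term lease of the principal facility requires three-fourths of the disinterested partners present (7 − 2 = 5). 3/4 of 5 = 3.75, rounded up to 4, so 4 affirmative votes are needed; 3 voted in favor. Not satisfied.

Invalid — vote requirement not satisfied.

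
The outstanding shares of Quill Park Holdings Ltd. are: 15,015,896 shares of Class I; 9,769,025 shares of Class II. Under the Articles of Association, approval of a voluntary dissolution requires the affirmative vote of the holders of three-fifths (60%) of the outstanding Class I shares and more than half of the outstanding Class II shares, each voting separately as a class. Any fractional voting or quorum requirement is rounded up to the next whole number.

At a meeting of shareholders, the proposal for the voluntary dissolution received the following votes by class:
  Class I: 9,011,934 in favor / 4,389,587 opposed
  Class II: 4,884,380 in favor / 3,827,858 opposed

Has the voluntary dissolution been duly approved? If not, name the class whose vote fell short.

Not approved — the Class II shares did not give the required vote.

Class I: 3/5 of 15015896 = 9009537.60, rounded up to 9009538; 9,009,538 required, 9,011,934 in favor — approved.
Class II: a majority of 9769025 is 4884513; 4,884,513 required, 4,884,380 in favor — not approved.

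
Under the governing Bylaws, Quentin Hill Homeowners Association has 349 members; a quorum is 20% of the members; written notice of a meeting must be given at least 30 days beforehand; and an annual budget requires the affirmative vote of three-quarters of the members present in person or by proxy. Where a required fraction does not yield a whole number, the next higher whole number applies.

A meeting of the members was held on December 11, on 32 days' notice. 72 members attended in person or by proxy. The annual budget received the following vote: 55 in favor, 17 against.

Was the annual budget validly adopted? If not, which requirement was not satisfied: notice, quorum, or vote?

Notice: 32 days given; 30 required. Satisfied.
Quorum: 20% of 349 = 69.80, rounded up to 70; 72 present. Satisfied.
Vote: requires three-fourths of those present (72); 3/4 of 72 = 54, so 54 needed; 55 in favor. Satisfied.

Valid — all requirements satisfied.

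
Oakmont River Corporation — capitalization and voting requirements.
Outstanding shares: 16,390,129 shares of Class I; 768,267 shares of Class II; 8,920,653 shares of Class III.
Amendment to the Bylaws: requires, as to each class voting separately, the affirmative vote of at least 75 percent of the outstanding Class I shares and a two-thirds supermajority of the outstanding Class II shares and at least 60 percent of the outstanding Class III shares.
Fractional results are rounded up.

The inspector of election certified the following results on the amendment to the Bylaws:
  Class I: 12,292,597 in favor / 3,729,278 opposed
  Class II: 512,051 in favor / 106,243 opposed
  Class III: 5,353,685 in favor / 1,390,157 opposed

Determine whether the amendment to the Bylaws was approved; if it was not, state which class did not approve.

Not approved — the Class II shares did not give the required vote.

Class I: 3/4 of 16390129 = 12292596.75, rounded up to 12292597; 12,292,597 required, 12,292,597 in favor — approved.
Class II: 2/3 of 768267 = 512178; 512,178 required, 512,051 in favor — not approved.
Class III: 3/5 of 8920653 = 5352391.80, rounded up to 5352392; 5,352,392 required, 5,353,685 in favor — approved.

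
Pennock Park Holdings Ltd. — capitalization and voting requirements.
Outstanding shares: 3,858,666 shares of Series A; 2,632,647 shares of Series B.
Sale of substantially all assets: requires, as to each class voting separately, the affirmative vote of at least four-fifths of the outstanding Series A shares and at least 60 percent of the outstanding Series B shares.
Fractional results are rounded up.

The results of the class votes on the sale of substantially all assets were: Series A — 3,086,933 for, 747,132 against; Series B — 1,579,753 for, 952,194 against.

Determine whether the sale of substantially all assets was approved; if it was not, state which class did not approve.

Series A: 4/5 of 3858666 = 3086932.80, rounded up to 3086933; 3,086,933 required, 3,086,933 in favor — approved.
Series B: 3/5 of 2632647 = 1579588.20, rounded up to 1579589; 1,579,589 required, 1,579,753 in favor — approved.

Approved — every class gave the required vote.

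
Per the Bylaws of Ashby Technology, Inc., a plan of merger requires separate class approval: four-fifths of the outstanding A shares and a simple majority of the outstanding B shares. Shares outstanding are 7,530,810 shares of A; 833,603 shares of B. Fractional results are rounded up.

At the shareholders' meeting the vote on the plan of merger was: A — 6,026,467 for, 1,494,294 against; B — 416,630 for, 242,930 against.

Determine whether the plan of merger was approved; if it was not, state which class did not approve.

Not approved — the B shares did not give the required vote.

A: 4/5 of 7530810 = 6024648; 6,024,648 required, 6,026,467 in favor — approved.
B: a majority of 833603 is 416802; 416,802 required, 416,630 in favor — not approved.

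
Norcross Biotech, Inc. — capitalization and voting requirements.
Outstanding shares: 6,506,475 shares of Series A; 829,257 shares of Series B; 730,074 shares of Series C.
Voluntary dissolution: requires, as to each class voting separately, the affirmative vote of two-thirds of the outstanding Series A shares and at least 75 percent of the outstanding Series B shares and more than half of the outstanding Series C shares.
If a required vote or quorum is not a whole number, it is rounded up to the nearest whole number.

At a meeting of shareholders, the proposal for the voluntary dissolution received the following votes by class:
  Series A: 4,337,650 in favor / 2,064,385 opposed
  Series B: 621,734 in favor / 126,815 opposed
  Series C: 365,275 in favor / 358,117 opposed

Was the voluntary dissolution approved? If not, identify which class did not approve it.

Series A: 2/3 of 6506475 = 4337650; 4,337,650 required, 4,337,650 in favor — approved.
Series B: 3/4 of 829257 = 621942.75, rounded up to 621943; 621,943 required, 621,734 in favor — not approved.
Series C: a majority of 730074 is 365038; 365,038 required, 365,275 in favor — approved.

Not approved — the Series B shares did not give the required vote.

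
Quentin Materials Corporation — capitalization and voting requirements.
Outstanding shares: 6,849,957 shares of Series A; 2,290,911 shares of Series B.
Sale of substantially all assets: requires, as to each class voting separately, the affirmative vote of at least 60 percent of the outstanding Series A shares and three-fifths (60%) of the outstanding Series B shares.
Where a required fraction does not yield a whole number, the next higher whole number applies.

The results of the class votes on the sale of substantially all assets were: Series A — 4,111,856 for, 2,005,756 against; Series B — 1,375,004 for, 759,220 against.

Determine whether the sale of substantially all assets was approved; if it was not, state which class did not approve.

Series A: 3/5 of 6849957 = 4109974.20, rounded up to 4109975; 4,109,975 required, 4,111,856 in favor — approved.
Series B: 3/5 of 2290911 = 1374546.60, rounded up to 1374547; 1,374,547 required, 1,375,004 in favor — approved.

Approved — every class gave the required vote.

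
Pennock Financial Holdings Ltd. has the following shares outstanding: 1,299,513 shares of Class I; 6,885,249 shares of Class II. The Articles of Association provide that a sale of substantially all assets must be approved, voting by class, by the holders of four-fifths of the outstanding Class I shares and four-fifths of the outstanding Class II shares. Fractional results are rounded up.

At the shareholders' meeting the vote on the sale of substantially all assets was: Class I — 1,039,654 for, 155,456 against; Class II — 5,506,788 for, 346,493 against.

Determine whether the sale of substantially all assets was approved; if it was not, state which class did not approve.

Not approved — the Class II shares did not give the required vote.

Class I: 4/5 of 1299513 = 1039610.40, rounded up to 1039611; 1,039,611 required, 1,039,654 in favor — approved.
Class II: 4/5 of 6885249 = 5508199.20, rounded up to 5508200; 5,508,200 required, 5,506,788 in favor — not approved.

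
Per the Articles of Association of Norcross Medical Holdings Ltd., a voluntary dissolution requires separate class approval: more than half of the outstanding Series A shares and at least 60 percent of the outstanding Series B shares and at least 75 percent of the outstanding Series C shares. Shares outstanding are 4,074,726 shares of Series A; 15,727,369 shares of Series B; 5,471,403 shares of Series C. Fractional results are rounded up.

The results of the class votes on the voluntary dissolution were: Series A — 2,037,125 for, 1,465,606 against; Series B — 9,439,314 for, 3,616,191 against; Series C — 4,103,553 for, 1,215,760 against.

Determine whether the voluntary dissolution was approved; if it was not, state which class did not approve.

Not approved — the Series A shares did not give the required vote.

Series A: a majority of 4074726 is 2037364; 2,037,364 required, 2,037,125 in favor — not approved.
Series B: 3/5 of 15727369 = 9436421.40, rounded up to 9436422; 9,436,422 required, 9,439,314 in favor — approved.
Series C: 3/4 of 5471403 = 4103552.25, rounded up to 4103553; 4,103,553 required, 4,103,553 in favor — approved.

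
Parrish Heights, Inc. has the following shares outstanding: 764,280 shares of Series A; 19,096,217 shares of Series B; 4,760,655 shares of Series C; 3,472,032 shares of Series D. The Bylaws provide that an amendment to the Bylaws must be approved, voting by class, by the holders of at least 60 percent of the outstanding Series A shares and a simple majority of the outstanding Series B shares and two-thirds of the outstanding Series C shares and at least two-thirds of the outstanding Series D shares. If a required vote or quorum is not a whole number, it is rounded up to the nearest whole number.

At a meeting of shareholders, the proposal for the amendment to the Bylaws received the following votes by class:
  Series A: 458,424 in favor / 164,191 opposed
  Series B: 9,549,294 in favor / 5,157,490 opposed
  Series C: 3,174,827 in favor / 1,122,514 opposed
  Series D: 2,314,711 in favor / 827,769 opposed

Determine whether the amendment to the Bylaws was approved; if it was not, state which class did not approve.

Series A: 3/5 of 764280 = 458568; 458,568 required, 458,424 in favor — not approved.
Series B: a majority of 19096217 is 9548109; 9,548,109 required, 9,549,294 in favor — approved.
Series C: 2/3 of 4760655 = 3173770; 3,173,770 required, 3,174,827 in favor — approved.
Series D: 2/3 of 3472032 = 2314688; 2,314,688 required, 2,314,711 in favor — approved.

Not approved — the Series A shares did not give the required vote.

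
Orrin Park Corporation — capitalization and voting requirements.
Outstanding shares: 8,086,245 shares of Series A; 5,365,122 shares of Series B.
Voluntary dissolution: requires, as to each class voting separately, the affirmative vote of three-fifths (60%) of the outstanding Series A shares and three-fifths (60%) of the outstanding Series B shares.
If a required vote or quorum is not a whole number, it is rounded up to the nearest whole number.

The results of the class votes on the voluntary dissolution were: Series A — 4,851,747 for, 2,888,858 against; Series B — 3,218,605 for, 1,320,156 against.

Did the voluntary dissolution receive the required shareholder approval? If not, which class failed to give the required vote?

Series A: 3/5 of 8086245 = 4851747; 4,851,747 required, 4,851,747 in favor — approved.
Series B: 3/5 of 5365122 = 3219073.20, rounded up to 3219074; 3,219,074 required, 3,218,605 in favor — not approved.

Not approved — the Series B shares did not give the required vote.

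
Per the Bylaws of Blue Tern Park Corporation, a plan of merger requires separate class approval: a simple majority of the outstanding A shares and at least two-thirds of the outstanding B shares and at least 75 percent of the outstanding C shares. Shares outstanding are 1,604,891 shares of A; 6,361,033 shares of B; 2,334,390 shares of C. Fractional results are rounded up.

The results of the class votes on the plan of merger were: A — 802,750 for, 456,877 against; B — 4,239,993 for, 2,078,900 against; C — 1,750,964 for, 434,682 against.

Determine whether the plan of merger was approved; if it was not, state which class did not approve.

Not approved — the B shares did not give the required vote.

A: a majority of 1604891 is 802446; 802,446 required, 802,750 in favor — approved.
B: 2/3 of 6361033 = 4240688.67, rounded up to 4240689; 4,240,689 required, 4,239,993 in favor — not approved.
C: 3/4 of 2334390 = 1750792.50, rounded up to 1750793; 1,750,793 required, 1,750,964 in favor — approved.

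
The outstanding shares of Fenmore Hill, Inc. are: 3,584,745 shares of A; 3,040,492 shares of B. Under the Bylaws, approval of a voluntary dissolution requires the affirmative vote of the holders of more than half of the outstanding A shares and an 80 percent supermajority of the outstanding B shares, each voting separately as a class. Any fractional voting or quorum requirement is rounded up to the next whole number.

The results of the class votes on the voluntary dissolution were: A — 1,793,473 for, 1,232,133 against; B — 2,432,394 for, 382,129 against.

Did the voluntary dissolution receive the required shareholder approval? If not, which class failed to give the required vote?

Approved — every class gave the required vote.

A: a majority of 3584745 is 1792373; 1,792,373 required, 1,793,473 in favor — approved.
B: 4/5 of 3040492 = 2432393.60, rounded up to 2432394; 2,432,394 required, 2,432,394 in favor — approved.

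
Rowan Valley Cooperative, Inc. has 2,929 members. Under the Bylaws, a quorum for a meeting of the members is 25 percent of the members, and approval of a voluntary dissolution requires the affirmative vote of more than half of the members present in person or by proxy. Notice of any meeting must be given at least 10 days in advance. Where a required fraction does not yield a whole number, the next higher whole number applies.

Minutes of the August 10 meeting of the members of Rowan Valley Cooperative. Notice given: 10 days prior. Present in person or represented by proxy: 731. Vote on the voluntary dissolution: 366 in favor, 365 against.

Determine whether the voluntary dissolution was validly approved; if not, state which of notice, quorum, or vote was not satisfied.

Invalid — quorum requirement not satisfied.

Notice: 10 days given; 10 required. Satisfied.
Quorum: 25% of 2,929 = 732.25, rounded up to 733; 731 present. Not satisfied.
Vote: requires a majority of those present (731); a majority of 731 is 366, so 366 needed; 366 in favor. Satisfied.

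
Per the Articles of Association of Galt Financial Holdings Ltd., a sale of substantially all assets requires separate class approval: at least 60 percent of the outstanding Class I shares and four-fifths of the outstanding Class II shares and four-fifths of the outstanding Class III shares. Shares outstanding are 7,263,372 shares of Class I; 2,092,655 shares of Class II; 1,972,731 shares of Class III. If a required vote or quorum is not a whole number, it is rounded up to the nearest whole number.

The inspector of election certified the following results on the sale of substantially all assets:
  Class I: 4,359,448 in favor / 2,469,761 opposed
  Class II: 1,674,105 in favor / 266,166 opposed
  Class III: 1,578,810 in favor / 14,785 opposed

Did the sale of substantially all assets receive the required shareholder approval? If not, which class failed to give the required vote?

Class I: 3/5 of 7263372 = 4358023.20, rounded up to 4358024; 4,358,024 required, 4,359,448 in favor — approved.
Class II: 4/5 of 2092655 = 1674124; 1,674,124 required, 1,674,105 in favor — not approved.
Class III: 4/5 of 1972731 = 1578184.80, rounded up to 1578185; 1,578,185 required, 1,578,810 in favor — approved.

Not approved — the Class II shares did not give the required vote.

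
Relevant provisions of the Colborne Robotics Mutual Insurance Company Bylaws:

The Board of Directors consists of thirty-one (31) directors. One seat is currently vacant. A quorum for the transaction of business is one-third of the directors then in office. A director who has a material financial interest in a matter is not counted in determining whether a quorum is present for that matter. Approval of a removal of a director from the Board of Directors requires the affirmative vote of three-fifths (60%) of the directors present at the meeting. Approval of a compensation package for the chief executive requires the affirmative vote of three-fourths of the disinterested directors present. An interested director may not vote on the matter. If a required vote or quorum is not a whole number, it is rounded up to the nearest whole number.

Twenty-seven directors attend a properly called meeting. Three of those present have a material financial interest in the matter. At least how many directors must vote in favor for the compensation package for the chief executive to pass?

The compensation package for the chief executive requires three-fourths of the disinterested directors present (27 − 3 = 24).
3/4 of 24 = 18.

18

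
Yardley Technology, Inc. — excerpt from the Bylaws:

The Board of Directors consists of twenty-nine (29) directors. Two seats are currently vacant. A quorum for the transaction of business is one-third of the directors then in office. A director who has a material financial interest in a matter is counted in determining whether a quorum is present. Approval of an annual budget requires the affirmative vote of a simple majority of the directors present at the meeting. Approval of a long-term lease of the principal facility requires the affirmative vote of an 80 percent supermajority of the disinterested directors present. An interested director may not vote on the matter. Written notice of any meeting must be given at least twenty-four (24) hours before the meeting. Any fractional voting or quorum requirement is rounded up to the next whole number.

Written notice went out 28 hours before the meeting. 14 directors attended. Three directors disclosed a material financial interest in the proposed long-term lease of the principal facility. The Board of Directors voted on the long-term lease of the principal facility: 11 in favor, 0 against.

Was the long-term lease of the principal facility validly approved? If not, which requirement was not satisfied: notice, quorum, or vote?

Valid — all requirements satisfied.

Notice: 28 hours given; 24 required (28 ≥ 24). Satisfied.
Quorum: 14 present (interested directors count toward quorum); quorum is 9. Satisfied.
Vote: the long-term lease of the principal facility requires four-fifths of the disinterested directors present (14 − 3 = 11). 4/5 of 11 = 8.80, rounded up to 9, so 9 affirmative votes are needed; 11 voted in favor. Satisfied.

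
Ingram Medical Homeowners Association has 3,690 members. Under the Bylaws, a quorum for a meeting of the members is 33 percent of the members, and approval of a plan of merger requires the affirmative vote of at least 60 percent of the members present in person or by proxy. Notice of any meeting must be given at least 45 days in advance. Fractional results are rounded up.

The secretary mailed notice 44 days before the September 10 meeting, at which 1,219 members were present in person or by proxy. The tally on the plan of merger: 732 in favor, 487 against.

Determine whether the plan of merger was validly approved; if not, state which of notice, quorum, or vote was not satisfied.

Notice: 44 days given; 45 required. Not satisfied.
Quorum: 33% of 3,690 = 1,217.70, rounded up to 1,218; 1,219 present. Satisfied.
Vote: requires three-fifths of those present (1,219); 3/5 of 1219 = 731.40, rounded up to 732, so 732 needed; 732 in favor. Satisfied.

Invalid — notice requirement not satisfied.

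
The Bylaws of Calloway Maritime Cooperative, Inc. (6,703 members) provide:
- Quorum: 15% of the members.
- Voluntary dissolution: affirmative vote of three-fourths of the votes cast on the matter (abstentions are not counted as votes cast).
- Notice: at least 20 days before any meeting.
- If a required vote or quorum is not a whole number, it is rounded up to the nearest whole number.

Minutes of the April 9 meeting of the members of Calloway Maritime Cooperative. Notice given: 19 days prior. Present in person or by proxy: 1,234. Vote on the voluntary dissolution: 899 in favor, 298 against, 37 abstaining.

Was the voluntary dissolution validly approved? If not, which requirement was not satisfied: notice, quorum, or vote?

Notice: 19 days given; 20 required. Not satisfied.
Quorum: 15% of 6,703 = 1,005.45, rounded up to 1,006; 1,234 present. Satisfied.
Vote: requires three-fourths of the votes cast (1,234 − 37 abstaining = 1,197); 3/4 of 1197 = 897.75, rounded up to 898, so 898 needed; 899 in favor. Satisfied.

Invalid — notice requirement not satisfied.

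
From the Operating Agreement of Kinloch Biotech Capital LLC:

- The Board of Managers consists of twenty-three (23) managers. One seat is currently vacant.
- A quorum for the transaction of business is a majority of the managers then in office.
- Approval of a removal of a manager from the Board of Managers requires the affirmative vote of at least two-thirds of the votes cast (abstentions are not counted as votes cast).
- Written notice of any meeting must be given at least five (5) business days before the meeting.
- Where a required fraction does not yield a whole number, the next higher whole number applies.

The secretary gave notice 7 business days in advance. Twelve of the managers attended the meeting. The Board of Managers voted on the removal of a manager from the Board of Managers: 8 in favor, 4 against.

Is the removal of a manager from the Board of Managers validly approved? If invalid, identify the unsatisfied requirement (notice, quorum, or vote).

Valid — all requirements satisfied.

Notice: 7 business days given; 5 required (7 ≥ 5). Satisfied.
Quorum: 12 present; quorum is 12. Satisfied.
Vote: the removal of a manager from the Board of Managers requires two-thirds of the votes cast (12). 2/3 of 12 = 8, so 8 affirmative votes are needed; 8 voted in favor. Satisfied.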